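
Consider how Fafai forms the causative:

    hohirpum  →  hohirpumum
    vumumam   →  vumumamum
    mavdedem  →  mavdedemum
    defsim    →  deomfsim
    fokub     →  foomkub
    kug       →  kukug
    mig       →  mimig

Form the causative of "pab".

papab

"pab" has 1 vowel. The stems with 1 vowel (kug → kukug, mig → mimig) repeat the first consonant+vowel as a prefix.
The other patterns: stems with 2 vowels insert -om- after the first vowel; stems with 3 vowels add -um.
So pab → papab.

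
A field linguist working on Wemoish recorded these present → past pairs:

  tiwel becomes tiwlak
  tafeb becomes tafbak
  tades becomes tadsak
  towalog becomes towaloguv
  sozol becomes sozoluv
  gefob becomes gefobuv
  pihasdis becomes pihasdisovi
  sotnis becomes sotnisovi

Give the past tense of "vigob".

"vigob" has last vowel 'o'. The stems whose last vowel is 'o' (towalog → towaloguv, sozol → sozoluv, gefob → gefobuv) add -uv.
So vigob → vigobuv.

vigobuv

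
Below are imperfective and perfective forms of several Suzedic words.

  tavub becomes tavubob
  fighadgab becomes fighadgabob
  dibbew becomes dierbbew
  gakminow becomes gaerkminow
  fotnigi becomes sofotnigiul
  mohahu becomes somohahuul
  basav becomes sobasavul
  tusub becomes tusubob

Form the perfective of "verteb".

fighadgab and basav both have last vowel 'a' yet inflect differently (fighadgabob, sobasavul), so the last vowel is not what conditions the rule; the final letter is.
"verteb" ends in -b. The stems ending in -b (tusub → tusubob, fighadgab → fighadgabob, tavub → tavubob) add -ob.
So verteb → vertebob.

vertebob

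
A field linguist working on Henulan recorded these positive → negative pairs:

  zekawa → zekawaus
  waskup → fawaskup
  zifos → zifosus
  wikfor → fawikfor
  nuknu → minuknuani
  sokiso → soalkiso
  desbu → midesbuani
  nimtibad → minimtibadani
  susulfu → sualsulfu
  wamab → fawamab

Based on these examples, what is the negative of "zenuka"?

"zenuka" begins with z-. The stems beginning with z- (zifos → zifosus, zekawa → zekawaus) add -us.
So zenuka → zenukaus.

zenukaus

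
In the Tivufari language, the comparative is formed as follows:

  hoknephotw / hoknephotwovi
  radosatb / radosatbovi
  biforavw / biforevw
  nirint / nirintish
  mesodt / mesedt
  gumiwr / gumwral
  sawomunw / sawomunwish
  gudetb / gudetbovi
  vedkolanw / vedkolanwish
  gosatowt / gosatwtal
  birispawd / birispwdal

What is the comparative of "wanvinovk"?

nirint and gosatowt both end in -t yet inflect differently (nirintish, gosatwtal), so the final letter is not what conditions the rule; the second-to-last letter is.
"wanvinovk" has second-to-last letter 'v'. The one such stem in the data (biforavw → biforevw) changes the last vowel to 'e' (as does mesodt), so the same rule applies.
So wanvinovk → wanvinevk.

wanvinevk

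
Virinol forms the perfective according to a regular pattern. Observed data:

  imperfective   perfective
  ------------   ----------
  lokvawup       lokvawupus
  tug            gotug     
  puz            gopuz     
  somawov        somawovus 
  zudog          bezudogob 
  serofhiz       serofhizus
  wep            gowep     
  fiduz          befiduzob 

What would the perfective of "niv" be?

goniv

tug and zudog both end in -g yet inflect differently (gotug, bezudogob), so the final letter is not what conditions the rule; the number of vowels is.
"niv" has 1 vowel. The stems with 1 vowel (tug → gotug, wep → gowep, puz → gopuz) add the prefix go-.
So niv → goniv.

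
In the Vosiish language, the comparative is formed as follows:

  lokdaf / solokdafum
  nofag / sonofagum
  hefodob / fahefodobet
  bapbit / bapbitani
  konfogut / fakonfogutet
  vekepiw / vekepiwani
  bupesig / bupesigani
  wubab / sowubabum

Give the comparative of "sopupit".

bupesig and nofag both end in -g yet inflect differently (bupesigani, sonofagum), so the final letter is not what conditions the rule; the last vowel is.
"sopupit" has last vowel 'i'. The stems whose last vowel is 'i' (bupesig → bupesigani, bapbit → bapbitani, vekepiw → vekepiwani) add -ani.
The other patterns: stems whose last vowel is 'a' add so- … -um around the stem; stems whose last vowel is 'o' or 'u' add fa- … -et around the stem.
So sopupit → sopupitani.

sopupitani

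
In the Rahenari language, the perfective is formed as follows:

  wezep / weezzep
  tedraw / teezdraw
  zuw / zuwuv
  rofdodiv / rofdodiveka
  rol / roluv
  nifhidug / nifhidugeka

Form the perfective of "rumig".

ruezmig

zuw and tedraw both end in -w yet inflect differently (zuwuv, teezdraw), so the final letter is not what conditions the rule; the number of vowels is.
"rumig" has 2 vowels. The stems with 2 vowels (wezep → weezzep, tedraw → teezdraw) insert -ez- after the first vowel.
So rumig → ruezmig.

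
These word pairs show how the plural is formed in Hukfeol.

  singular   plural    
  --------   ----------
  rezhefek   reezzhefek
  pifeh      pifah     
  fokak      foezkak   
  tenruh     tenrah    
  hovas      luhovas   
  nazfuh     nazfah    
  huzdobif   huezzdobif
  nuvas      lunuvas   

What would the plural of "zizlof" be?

ziezzlof

pifeh and rezhefek both have last vowel 'e' yet inflect differently (pifah, reezzhefek), so the last vowel is not what conditions the rule; the final letter is.
"zizlof" ends in -f. The one such stem in the data (huzdobif → huezzdobif) inserts -ez- after the first vowel (as do rezhefek, fokak), so the same rule applies.
So zizlof → ziezzlof.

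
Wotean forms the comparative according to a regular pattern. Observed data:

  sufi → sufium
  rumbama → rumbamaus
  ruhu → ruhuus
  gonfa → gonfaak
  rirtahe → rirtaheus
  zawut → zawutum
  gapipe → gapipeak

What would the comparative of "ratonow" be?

gonfa and rumbama both end in -a yet inflect differently (gonfaak, rumbamaus), so the final letter is not what conditions the rule; the first letter is.
"ratonow" begins with r-. The stems beginning with r- (ruhu → ruhuus, rumbama → rumbamaus, rirtahe → rirtaheus) add -us.
The other patterns: stems beginning with g- add -ak; stems beginning with s- or z- add -um.
So ratonow → ratonowus.

ratonowus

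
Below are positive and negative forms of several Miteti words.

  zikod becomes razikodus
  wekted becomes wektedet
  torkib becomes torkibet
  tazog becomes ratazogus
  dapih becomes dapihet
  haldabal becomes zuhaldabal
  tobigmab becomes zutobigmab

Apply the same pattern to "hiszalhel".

"hiszalhel" has last vowel 'e'. The one such stem in the data (wekted → wektedet) adds -et, so the same rule applies.
The other patterns: stems whose last vowel is 'a' add the prefix zu-; stems whose last vowel is 'o' add ra- … -us around the stem.
So hiszalhel → hiszalhelet.

hiszalhelet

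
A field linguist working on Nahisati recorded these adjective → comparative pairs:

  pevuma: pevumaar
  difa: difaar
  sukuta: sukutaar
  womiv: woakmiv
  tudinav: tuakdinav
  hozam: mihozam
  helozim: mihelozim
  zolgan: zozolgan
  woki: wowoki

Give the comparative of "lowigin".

lolowigin

pevuma and tudinav both have last vowel 'a' yet inflect differently (pevumaar, tuakdinav), so the last vowel is not what conditions the rule; the final letter is.
"lowigin" ends in -n. The one such stem in the data (zolgan → zozolgan) repeats the first consonant+vowel as a prefix (as does woki), so the same rule applies.
The other patterns: stems ending in -a add -ar; stems ending in -v insert -ak- after the first vowel; stems ending in -m add the prefix mi-.
So lowigin → lolowigin.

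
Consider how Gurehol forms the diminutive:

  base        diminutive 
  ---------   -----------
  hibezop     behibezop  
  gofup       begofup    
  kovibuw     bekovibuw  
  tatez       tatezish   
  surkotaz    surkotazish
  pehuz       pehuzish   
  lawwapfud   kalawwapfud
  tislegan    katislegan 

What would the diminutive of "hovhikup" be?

behovhikup

gofup and pehuz both have last vowel 'u' yet inflect differently (begofup, pehuzish), so the last vowel is not what conditions the rule; the final letter is.
"hovhikup" ends in -p. The stems ending in -p (hibezop → behibezop, gofup → begofup) add the prefix be-.
The other patterns: stems ending in -z add -ish; stems ending in -d or -n add the prefix ka-.
So hovhikup → behovhikup.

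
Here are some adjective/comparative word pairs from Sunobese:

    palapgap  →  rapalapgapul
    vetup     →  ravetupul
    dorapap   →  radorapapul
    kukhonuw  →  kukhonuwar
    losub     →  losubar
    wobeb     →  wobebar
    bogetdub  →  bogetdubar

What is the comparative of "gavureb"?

gavurebar

"gavureb" ends in -b. The stems ending in -b (losub → losubar, wobeb → wobebar, bogetdub → bogetdubar) add -ar.
The other pattern: stems ending in -p add ra- … -ul around the stem.
So gavureb → gavurebar.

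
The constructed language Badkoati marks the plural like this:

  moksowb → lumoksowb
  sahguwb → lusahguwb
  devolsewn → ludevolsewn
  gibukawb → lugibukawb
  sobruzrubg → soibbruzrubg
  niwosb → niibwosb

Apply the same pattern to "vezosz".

moksowb and niwosb both end in -b yet inflect differently (lumoksowb, niibwosb), so the final letter is not what conditions the rule; the second-to-last letter is.
"vezosz" has second-to-last letter 's'. The one such stem in the data (niwosb → niibwosb) inserts -ib- after the first vowel (as does sobruzrubg), so the same rule applies.
The other pattern: stems whose second-to-last letter is 'w' add the prefix lu-.
So vezosz → veibzosz.

veibzosz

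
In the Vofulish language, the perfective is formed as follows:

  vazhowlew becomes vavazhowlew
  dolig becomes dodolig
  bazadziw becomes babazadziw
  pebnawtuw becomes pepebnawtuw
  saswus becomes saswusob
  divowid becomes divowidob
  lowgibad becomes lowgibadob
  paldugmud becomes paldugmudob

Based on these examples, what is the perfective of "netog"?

nenetog

"netog" ends in -g. The one such stem in the data (dolig → dodolig) repeats the first consonant+vowel as a prefix (as do vazhowlew, bazadziw), so the same rule applies.
The other pattern: stems ending in -d or -s add -ob.
So netog → nenetog.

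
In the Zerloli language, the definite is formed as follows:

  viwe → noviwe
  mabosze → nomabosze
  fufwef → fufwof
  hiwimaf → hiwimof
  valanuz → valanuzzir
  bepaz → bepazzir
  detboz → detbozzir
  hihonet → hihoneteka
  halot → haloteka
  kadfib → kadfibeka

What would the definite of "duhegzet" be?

duhegzeteka

viwe and fufwef both have last vowel 'e' yet inflect differently (noviwe, fufwof), so the last vowel is not what conditions the rule; the final letter is.
"duhegzet" ends in -t. The stems ending in -t (hihonet → hihoneteka, halot → haloteka) add -eka.
The other patterns: stems ending in -e add the prefix no-; stems ending in -f change the last vowel to 'o'; stems ending in -z double the final consonant and add -ir.
So duhegzet → duhegzeteka.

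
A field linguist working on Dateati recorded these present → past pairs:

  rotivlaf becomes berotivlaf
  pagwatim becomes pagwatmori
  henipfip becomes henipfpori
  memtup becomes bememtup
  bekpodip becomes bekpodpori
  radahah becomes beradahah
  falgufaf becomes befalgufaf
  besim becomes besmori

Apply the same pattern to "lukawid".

lukawdori

"lukawid" has last vowel 'i'. The stems whose last vowel is 'i' (henipfip → henipfpori, bekpodip → bekpodpori, pagwatim → pagwatmori) delete the last vowel and add -ori.
The other pattern: stems whose last vowel is 'a' or 'u' add the prefix be-.
So lukawid → lukawdori.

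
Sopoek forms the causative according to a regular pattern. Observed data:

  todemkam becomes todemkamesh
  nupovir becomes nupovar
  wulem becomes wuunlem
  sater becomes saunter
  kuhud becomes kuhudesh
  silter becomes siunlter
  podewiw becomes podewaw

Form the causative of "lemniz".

nupovir and silter both end in -r yet inflect differently (nupovar, siunlter), so the final letter is not what conditions the rule; the last vowel is.
"lemniz" has last vowel 'i'. The stems whose last vowel is 'i' (podewiw → podewaw, nupovir → nupovar) change the last vowel to 'a'.
So lemniz → lemnaz.

lemnaz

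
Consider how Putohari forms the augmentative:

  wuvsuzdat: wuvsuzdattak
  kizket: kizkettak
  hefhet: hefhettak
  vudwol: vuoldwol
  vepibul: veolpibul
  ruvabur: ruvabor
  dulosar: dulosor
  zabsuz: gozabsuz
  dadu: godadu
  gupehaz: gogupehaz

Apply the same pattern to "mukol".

"mukol" ends in -l. The stems ending in -l (vudwol → vuoldwol, vepibul → veolpibul) insert -ol- after the first vowel.
The other patterns: stems ending in -t double the final consonant and add -ak; stems ending in -r change the last vowel to 'o'; stems ending in -u or -z add the prefix go-.
So mukol → muolkol.

muolkol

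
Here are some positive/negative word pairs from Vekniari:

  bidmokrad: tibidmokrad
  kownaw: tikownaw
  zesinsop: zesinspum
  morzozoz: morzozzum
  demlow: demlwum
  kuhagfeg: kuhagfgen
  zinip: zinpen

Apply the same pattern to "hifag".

tihifag

kownaw and demlow both end in -w yet inflect differently (tikownaw, demlwum), so the final letter is not what conditions the rule; the last vowel is.
"hifag" has last vowel 'a'. The stems whose last vowel is 'a' (bidmokrad → tibidmokrad, kownaw → tikownaw) add the prefix ti-.
So hifag → tihifag.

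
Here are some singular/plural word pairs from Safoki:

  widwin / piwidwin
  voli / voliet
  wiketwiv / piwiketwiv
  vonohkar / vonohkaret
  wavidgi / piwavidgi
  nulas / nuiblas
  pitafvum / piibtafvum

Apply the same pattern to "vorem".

voremet

"vorem" begins with v-. The stems beginning with v- (vonohkar → vonohkaret, voli → voliet) add -et.
So vorem → voremet.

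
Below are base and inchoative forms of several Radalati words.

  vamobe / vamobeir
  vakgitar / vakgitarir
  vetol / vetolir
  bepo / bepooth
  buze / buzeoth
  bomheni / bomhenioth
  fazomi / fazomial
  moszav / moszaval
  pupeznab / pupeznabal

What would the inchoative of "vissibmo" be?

vissibmoir

vamobe and buze both end in -e yet inflect differently (vamobeir, buzeoth), so the final letter is not what conditions the rule; the first letter is.
"vissibmo" begins with v-. The stems beginning with v- (vamobe → vamobeir, vakgitar → vakgitarir, vetol → vetolir) add -ir.
The other patterns: stems beginning with b- add -oth; stems beginning with f-, m- or p- add -al.
So vissibmo → vissibmoir.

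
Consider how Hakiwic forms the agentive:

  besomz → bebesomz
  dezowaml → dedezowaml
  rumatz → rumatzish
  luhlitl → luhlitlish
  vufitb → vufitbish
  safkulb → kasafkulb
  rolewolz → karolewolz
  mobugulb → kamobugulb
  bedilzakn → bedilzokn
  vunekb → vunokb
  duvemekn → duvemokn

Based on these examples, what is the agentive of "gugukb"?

"gugukb" has second-to-last letter 'k'. The stems whose second-to-last letter is 'k' (bedilzakn → bedilzokn, vunekb → vunokb, duvemekn → duvemokn) change the last vowel to 'o'.
The other patterns: stems whose second-to-last letter is 'm' repeat the first consonant+vowel as a prefix; stems whose second-to-last letter is 't' add -ish; stems whose second-to-last letter is 'l' add the prefix ka-.
So gugukb → gugokb.

gugokb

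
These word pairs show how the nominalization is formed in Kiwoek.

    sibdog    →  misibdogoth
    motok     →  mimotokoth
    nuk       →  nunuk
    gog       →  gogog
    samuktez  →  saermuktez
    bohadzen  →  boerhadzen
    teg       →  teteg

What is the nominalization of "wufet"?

miwufetoth

nuk and motok both end in -k yet inflect differently (nunuk, mimotokoth), so the final letter is not what conditions the rule; the number of vowels is.
"wufet" has 2 vowels. The stems with 2 vowels (motok → mimotokoth, sibdog → misibdogoth) add mi- … -oth around the stem.
The other patterns: stems with 1 vowel repeat the first consonant+vowel as a prefix; stems with 3 vowels insert -er- after the first vowel.
So wufet → miwufetoth.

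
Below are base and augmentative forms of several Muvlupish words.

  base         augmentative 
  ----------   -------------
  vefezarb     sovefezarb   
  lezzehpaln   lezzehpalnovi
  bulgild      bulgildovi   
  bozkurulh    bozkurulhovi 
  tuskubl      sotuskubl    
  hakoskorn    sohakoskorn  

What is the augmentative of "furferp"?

lezzehpaln and hakoskorn both end in -n yet inflect differently (lezzehpalnovi, sohakoskorn), so the final letter is not what conditions the rule; the second-to-last letter is.
"furferp" has second-to-last letter 'r'. The stems whose second-to-last letter is 'r' (vefezarb → sovefezarb, hakoskorn → sohakoskorn) add the prefix so-.
The other pattern: stems whose second-to-last letter is 'l' add -ovi.
So furferp → sofurferp.

sofurferp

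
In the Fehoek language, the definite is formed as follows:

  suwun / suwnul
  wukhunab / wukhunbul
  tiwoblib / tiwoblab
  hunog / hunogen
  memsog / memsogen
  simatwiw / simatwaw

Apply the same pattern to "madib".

tiwoblib and wukhunab both end in -b yet inflect differently (tiwoblab, wukhunbul), so the final letter is not what conditions the rule; the last vowel is.
"madib" has last vowel 'i'. The stems whose last vowel is 'i' (simatwiw → simatwaw, tiwoblib → tiwoblab) change the last vowel to 'a'.
The other patterns: stems whose last vowel is 'o' add -en; stems whose last vowel is 'a' or 'u' delete the last vowel and add -ul.
So madib → madab.

madab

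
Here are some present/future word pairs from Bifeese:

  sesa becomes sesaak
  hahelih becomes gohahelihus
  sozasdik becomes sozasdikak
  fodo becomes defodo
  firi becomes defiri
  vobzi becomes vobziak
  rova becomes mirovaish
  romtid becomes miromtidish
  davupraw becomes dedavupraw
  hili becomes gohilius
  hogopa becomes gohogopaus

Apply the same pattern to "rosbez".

mirosbezish

firi and hili both end in -i yet inflect differently (defiri, gohilius), so the final letter is not what conditions the rule; the first letter is.
"rosbez" begins with r-. The stems beginning with r- (romtid → miromtidish, rova → mirovaish) add mi- … -ish around the stem.
The other patterns: stems beginning with d- or f- add the prefix de-; stems beginning with h- add go- … -us around the stem; stems beginning with s- or v- add -ak.
So rosbez → mirosbezish.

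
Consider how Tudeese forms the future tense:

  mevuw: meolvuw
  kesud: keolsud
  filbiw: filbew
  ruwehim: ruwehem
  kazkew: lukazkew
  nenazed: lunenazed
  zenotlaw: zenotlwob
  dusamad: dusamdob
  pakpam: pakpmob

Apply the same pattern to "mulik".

mulek

mevuw and filbiw both end in -w yet inflect differently (meolvuw, filbew), so the final letter is not what conditions the rule; the last vowel is.
"mulik" has last vowel 'i'. The stems whose last vowel is 'i' (filbiw → filbew, ruwehim → ruwehem) change the last vowel to 'e'.
The other patterns: stems whose last vowel is 'u' insert -ol- after the first vowel; stems whose last vowel is 'e' add the prefix lu-; stems whose last vowel is 'a' delete the last vowel and add -ob.
So mulik → mulek.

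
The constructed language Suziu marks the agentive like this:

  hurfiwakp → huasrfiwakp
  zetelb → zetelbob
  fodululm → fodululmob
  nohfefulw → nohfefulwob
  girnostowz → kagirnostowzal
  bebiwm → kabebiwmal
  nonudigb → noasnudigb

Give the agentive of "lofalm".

lofalmob

bebiwm and fodululm both end in -m yet inflect differently (kabebiwmal, fodululmob), so the final letter is not what conditions the rule; the second-to-last letter is.
"lofalm" has second-to-last letter 'l'. The stems whose second-to-last letter is 'l' (fodululm → fodululmob, nohfefulw → nohfefulwob, zetelb → zetelbob) add -ob.
So lofalm → lofalmob.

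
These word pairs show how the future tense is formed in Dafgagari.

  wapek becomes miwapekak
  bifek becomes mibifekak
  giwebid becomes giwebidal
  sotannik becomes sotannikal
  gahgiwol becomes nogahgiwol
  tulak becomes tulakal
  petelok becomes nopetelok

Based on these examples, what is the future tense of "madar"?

petelok and wapek both end in -k yet inflect differently (nopetelok, miwapekak), so the final letter is not what conditions the rule; the last vowel is.
"madar" has last vowel 'a'. The one such stem in the data (tulak → tulakal) adds -al, so the same rule applies.
So madar → madaral.

madaral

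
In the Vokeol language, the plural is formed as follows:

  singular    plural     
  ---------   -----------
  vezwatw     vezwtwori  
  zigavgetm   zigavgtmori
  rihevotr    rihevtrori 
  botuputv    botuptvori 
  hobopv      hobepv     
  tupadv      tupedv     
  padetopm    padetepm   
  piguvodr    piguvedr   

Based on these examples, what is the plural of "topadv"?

topedv

botuputv and hobopv both end in -v yet inflect differently (botuptvori, hobepv), so the final letter is not what conditions the rule; the second-to-last letter is.
"topadv" has second-to-last letter 'd'. The stems whose second-to-last letter is 'd' (tupadv → tupedv, piguvodr → piguvedr) change the last vowel to 'e'.
The other pattern: stems whose second-to-last letter is 't' delete the last vowel and add -ori.
So topadv → topedv.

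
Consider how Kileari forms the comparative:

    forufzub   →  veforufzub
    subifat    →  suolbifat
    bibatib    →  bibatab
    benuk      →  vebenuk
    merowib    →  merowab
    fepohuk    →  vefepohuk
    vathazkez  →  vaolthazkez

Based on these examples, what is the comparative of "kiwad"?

kiolwad

forufzub and merowib both end in -b yet inflect differently (veforufzub, merowab), so the final letter is not what conditions the rule; the last vowel is.
"kiwad" has last vowel 'a'. The one such stem in the data (subifat → suolbifat) inserts -ol- after the first vowel (as does vathazkez), so the same rule applies.
So kiwad → kiolwad.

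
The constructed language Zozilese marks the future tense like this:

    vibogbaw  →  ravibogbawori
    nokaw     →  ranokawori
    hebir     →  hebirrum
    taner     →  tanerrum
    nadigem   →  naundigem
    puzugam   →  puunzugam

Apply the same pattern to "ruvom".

ruunvom

taner and nadigem both have last vowel 'e' yet inflect differently (tanerrum, naundigem), so the last vowel is not what conditions the rule; the final letter is.
"ruvom" ends in -m. The stems ending in -m (nadigem → naundigem, puzugam → puunzugam) insert -un- after the first vowel.
The other patterns: stems ending in -w add ra- … -ori around the stem; stems ending in -r double the final consonant and add -um.
So ruvom → ruunvom.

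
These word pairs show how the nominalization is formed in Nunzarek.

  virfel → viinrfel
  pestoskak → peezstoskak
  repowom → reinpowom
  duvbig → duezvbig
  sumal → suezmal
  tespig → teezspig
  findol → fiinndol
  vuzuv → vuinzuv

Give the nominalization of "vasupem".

sumal and virfel both end in -l yet inflect differently (suezmal, viinrfel), so the final letter is not what conditions the rule; the last vowel is.
"vasupem" has last vowel 'e'. The one such stem in the data (virfel → viinrfel) inserts -in- after the first vowel (as do repowom, vuzuv), so the same rule applies.
So vasupem → vainsupem.

vainsupem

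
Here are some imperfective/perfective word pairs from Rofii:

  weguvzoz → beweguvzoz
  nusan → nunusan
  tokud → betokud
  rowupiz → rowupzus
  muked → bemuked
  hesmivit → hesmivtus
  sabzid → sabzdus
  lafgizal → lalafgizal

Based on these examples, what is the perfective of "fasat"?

fafasat

sabzid and tokud both end in -d yet inflect differently (sabzdus, betokud), so the final letter is not what conditions the rule; the last vowel is.
"fasat" has last vowel 'a'. The stems whose last vowel is 'a' (lafgizal → lalafgizal, nusan → nunusan) repeat the first consonant+vowel as a prefix.
The other patterns: stems whose last vowel is 'i' delete the last vowel and add -us; stems whose last vowel is 'e', 'o' or 'u' add the prefix be-.
So fasat → fafasat.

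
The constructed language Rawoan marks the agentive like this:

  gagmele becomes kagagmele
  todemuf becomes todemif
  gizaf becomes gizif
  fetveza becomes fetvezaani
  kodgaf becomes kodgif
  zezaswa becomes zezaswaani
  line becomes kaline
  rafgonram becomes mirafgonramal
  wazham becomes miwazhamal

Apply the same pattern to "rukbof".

gizaf and rafgonram both have last vowel 'a' yet inflect differently (gizif, mirafgonramal), so the last vowel is not what conditions the rule; the final letter is.
"rukbof" ends in -f. The stems ending in -f (todemuf → todemif, gizaf → gizif, kodgaf → kodgif) change the last vowel to 'i'.
So rukbof → rukbif.

rukbif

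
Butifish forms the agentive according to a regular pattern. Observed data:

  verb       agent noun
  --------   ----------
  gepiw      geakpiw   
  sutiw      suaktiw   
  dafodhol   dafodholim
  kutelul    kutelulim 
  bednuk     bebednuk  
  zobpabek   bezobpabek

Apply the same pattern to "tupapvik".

kutelul and bednuk both have last vowel 'u' yet inflect differently (kutelulim, bebednuk), so the last vowel is not what conditions the rule; the final letter is.
"tupapvik" ends in -k. The stems ending in -k (bednuk → bebednuk, zobpabek → bezobpabek) add the prefix be-.
The other patterns: stems ending in -w insert -ak- after the first vowel; stems ending in -l add -im.
So tupapvik → betupapvik.

betupapvik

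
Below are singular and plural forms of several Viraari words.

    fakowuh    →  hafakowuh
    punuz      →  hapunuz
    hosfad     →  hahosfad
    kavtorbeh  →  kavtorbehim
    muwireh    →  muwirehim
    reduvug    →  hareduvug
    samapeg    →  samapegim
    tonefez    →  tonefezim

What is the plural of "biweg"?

kavtorbeh and fakowuh both end in -h yet inflect differently (kavtorbehim, hafakowuh), so the final letter is not what conditions the rule; the last vowel is.
"biweg" has last vowel 'e'. The stems whose last vowel is 'e' (kavtorbeh → kavtorbehim, tonefez → tonefezim, samapeg → samapegim) add -im.
So biweg → biwegim.

biwegim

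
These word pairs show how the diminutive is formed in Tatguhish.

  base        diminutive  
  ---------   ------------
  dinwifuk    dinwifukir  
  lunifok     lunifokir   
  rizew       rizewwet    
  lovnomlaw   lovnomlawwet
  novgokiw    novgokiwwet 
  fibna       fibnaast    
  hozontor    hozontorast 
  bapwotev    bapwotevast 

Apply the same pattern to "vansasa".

"vansasa" ends in -a. The one such stem in the data (fibna → fibnaast) adds -ast, so the same rule applies.
So vansasa → vansasaast.

vansasaast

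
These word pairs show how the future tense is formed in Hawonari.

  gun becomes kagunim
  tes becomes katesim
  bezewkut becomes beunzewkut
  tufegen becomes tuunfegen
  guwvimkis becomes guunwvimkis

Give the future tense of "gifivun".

guwvimkis and tes both end in -s yet inflect differently (guunwvimkis, katesim), so the final letter is not what conditions the rule; the number of vowels is.
"gifivun" has 3 vowels. The stems with 3 vowels (guwvimkis → guunwvimkis, tufegen → tuunfegen, bezewkut → beunzewkut) insert -un- after the first vowel.
So gifivun → giunfivun.

giunfivun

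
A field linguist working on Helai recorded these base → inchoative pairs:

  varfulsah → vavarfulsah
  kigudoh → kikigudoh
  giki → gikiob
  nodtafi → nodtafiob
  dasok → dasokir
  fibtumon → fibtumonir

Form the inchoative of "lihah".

"lihah" ends in -h. The stems ending in -h (varfulsah → vavarfulsah, kigudoh → kikigudoh) repeat the first consonant+vowel as a prefix.
So lihah → lilihah.

lilihah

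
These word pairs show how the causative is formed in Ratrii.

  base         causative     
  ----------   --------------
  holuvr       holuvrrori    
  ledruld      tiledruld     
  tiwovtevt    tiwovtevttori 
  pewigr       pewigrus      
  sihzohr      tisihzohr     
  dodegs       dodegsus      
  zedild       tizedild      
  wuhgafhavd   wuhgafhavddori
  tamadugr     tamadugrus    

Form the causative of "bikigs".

holuvr and tamadugr both end in -r yet inflect differently (holuvrrori, tamadugrus), so the final letter is not what conditions the rule; the second-to-last letter is.
"bikigs" has second-to-last letter 'g'. The stems whose second-to-last letter is 'g' (tamadugr → tamadugrus, pewigr → pewigrus, dodegs → dodegsus) add -us.
So bikigs → bikigsus.

bikigsus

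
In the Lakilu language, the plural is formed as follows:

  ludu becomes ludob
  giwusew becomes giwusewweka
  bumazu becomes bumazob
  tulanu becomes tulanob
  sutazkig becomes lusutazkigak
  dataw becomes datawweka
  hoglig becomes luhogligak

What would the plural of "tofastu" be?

tulanu and giwusew both have 3 vowels yet inflect differently (tulanob, giwusewweka), so the number of vowels is not what conditions the rule; the final letter is.
"tofastu" ends in -u. The stems ending in -u (ludu → ludob, tulanu → tulanob, bumazu → bumazob) drop the final letter and add -ob.
So tofastu → tofastob.

tofastob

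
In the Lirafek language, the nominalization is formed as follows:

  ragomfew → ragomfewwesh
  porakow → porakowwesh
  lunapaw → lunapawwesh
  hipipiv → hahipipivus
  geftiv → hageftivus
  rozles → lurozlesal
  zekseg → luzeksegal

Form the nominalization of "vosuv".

"vosuv" ends in -v. The stems ending in -v (hipipiv → hahipipivus, geftiv → hageftivus) add ha- … -us around the stem.
The other patterns: stems ending in -w double the final consonant and add -esh; stems ending in -g or -s add lu- … -al around the stem.
So vosuv → havosuvus.

havosuvus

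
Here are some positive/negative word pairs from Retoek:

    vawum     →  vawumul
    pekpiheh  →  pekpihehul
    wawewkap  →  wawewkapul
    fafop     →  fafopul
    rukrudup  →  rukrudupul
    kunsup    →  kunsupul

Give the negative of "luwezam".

luwezamul

Every pair shown (vawum → vawumul, pekpiheh → pekpihehul, wawewkap → wawewkapul, …) follows the same rule: add -ul.
So luwezam → luwezamul.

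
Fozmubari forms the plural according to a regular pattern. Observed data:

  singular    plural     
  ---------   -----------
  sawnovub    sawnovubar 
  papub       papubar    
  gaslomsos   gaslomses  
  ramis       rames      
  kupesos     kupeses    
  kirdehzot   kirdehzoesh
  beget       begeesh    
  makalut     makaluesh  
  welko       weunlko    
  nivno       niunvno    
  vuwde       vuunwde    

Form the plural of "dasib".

gaslomsos and kirdehzot both have last vowel 'o' yet inflect differently (gaslomses, kirdehzoesh), so the last vowel is not what conditions the rule; the final letter is.
"dasib" ends in -b. The stems ending in -b (sawnovub → sawnovubar, papub → papubar) add -ar.
The other patterns: stems ending in -s change the last vowel to 'e'; stems ending in -t drop the final letter and add -esh; stems ending in -e or -o insert -un- after the first vowel.
So dasib → dasibar.

dasibar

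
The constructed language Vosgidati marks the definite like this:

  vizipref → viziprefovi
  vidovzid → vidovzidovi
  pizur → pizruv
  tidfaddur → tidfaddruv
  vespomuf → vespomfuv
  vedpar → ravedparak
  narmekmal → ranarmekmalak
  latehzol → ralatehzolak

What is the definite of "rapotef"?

vizipref and vespomuf both end in -f yet inflect differently (viziprefovi, vespomfuv), so the final letter is not what conditions the rule; the last vowel is.
"rapotef" has last vowel 'e'. The one such stem in the data (vizipref → viziprefovi) adds -ovi, so the same rule applies.
The other patterns: stems whose last vowel is 'u' delete the last vowel and add -uv; stems whose last vowel is 'a' or 'o' add ra- … -ak around the stem.
So rapotef → rapotefovi.

rapotefovi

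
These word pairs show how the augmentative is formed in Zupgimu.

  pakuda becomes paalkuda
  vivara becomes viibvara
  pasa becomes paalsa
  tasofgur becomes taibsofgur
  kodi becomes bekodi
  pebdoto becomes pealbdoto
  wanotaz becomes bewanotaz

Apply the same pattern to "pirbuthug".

pasa and vivara both end in -a yet inflect differently (paalsa, viibvara), so the final letter is not what conditions the rule; the first letter is.
"pirbuthug" begins with p-. The stems beginning with p- (pasa → paalsa, pakuda → paalkuda, pebdoto → pealbdoto) insert -al- after the first vowel.
So pirbuthug → pialrbuthug.

pialrbuthug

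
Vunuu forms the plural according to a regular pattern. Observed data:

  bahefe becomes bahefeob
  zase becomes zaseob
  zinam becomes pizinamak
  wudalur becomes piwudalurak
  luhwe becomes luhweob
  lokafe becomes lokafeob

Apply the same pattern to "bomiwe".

zase and zinam both begin with z- yet inflect differently (zaseob, pizinamak), so the first letter is not what conditions the rule; the final letter is.
"bomiwe" ends in -e. The stems ending in -e (luhwe → luhweob, lokafe → lokafeob, zase → zaseob) add -ob.
So bomiwe → bomiweob.

bomiweob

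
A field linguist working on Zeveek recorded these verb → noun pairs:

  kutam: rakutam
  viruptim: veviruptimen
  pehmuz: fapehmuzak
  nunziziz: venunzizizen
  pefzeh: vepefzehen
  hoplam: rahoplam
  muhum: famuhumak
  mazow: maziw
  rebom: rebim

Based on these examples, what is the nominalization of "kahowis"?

vekahowisen

viruptim and rebom both end in -m yet inflect differently (veviruptimen, rebim), so the final letter is not what conditions the rule; the last vowel is.
"kahowis" has last vowel 'i'. The stems whose last vowel is 'i' (viruptim → veviruptimen, nunziziz → venunzizizen) add ve- … -en around the stem.
So kahowis → vekahowisen.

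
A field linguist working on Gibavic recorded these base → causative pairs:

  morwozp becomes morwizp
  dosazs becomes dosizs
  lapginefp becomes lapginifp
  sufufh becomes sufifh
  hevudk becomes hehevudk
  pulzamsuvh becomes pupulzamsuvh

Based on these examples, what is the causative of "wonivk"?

wowonivk

sufufh and pulzamsuvh both end in -h yet inflect differently (sufifh, pupulzamsuvh), so the final letter is not what conditions the rule; the second-to-last letter is.
"wonivk" has second-to-last letter 'v'. The one such stem in the data (pulzamsuvh → pupulzamsuvh) repeats the first consonant+vowel as a prefix (as does hevudk), so the same rule applies.
So wonivk → wowonivk.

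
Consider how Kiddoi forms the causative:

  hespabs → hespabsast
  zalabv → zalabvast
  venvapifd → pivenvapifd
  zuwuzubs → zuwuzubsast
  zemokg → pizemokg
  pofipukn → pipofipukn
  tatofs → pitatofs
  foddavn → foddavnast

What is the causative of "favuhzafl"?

hespabs and tatofs both end in -s yet inflect differently (hespabsast, pitatofs), so the final letter is not what conditions the rule; the second-to-last letter is.
"favuhzafl" has second-to-last letter 'f'. The stems whose second-to-last letter is 'f' (tatofs → pitatofs, venvapifd → pivenvapifd) add the prefix pi-.
The other pattern: stems whose second-to-last letter is 'b' or 'v' add -ast.
So favuhzafl → pifavuhzafl.

pifavuhzafl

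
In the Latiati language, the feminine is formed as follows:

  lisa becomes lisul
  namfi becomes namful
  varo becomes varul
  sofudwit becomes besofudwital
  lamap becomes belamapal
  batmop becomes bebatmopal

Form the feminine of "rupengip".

berupengipal

namfi and sofudwit both have last vowel 'i' yet inflect differently (namful, besofudwital), so the last vowel is not what conditions the rule; whether the stem ends in a vowel or a consonant is.
"rupengip" ends in a consonant. The stems ending in a consonant (sofudwit → besofudwital, lamap → belamapal, batmop → bebatmopal) add be- … -al around the stem.
So rupengip → berupengipal.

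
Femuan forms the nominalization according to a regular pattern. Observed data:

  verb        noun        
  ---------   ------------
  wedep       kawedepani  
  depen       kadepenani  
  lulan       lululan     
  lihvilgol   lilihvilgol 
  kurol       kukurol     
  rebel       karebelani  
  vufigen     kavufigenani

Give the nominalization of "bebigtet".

rebel and lihvilgol both end in -l yet inflect differently (karebelani, lilihvilgol), so the final letter is not what conditions the rule; the last vowel is.
"bebigtet" has last vowel 'e'. The stems whose last vowel is 'e' (wedep → kawedepani, rebel → karebelani, depen → kadepenani) add ka- … -ani around the stem.
So bebigtet → kabebigtetani.

kabebigtetani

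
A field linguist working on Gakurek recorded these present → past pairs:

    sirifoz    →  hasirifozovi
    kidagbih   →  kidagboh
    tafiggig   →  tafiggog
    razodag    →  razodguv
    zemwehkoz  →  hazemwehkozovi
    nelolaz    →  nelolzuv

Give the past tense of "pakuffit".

sirifoz and nelolaz both end in -z yet inflect differently (hasirifozovi, nelolzuv), so the final letter is not what conditions the rule; the last vowel is.
"pakuffit" has last vowel 'i'. The stems whose last vowel is 'i' (tafiggig → tafiggog, kidagbih → kidagboh) change the last vowel to 'o'.
The other patterns: stems whose last vowel is 'o' add ha- … -ovi around the stem; stems whose last vowel is 'a' delete the last vowel and add -uv.
So pakuffit → pakuffot.

pakuffot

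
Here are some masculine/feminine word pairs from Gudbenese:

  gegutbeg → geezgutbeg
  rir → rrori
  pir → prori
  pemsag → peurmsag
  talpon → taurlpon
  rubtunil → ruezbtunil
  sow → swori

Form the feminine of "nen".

pemsag and gegutbeg both end in -g yet inflect differently (peurmsag, geezgutbeg), so the final letter is not what conditions the rule; the number of vowels is.
"nen" has 1 vowel. The stems with 1 vowel (pir → prori, sow → swori, rir → rrori) delete the last vowel and add -ori.
The other patterns: stems with 2 vowels insert -ur- after the first vowel; stems with 3 vowels insert -ez- after the first vowel.
So nen → nnori.

nnori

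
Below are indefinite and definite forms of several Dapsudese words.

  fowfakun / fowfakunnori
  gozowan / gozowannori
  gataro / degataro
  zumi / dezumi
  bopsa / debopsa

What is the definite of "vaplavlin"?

vaplavlinnori

bopsa and gozowan both have last vowel 'a' yet inflect differently (debopsa, gozowannori), so the last vowel is not what conditions the rule; whether the stem ends in a vowel or a consonant is.
"vaplavlin" ends in a consonant. The stems ending in a consonant (gozowan → gozowannori, fowfakun → fowfakunnori) double the final consonant and add -ori.
The other pattern: stems ending in a vowel add the prefix de-.
So vaplavlin → vaplavlinnori.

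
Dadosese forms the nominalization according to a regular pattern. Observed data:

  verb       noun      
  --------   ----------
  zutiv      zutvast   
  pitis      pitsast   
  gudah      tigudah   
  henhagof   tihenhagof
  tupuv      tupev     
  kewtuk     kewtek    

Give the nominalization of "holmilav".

"holmilav" has last vowel 'a'. The one such stem in the data (gudah → tigudah) adds the prefix ti-, so the same rule applies.
So holmilav → tiholmilav.

tiholmilav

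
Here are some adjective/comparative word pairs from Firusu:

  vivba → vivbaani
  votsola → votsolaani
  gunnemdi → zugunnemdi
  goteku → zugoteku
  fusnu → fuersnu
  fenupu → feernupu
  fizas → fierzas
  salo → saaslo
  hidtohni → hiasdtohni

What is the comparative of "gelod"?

zugelod

goteku and fusnu both end in -u yet inflect differently (zugoteku, fuersnu), so the final letter is not what conditions the rule; the first letter is.
"gelod" begins with g-. The stems beginning with g- (gunnemdi → zugunnemdi, goteku → zugoteku) add the prefix zu-.
So gelod → zugelod.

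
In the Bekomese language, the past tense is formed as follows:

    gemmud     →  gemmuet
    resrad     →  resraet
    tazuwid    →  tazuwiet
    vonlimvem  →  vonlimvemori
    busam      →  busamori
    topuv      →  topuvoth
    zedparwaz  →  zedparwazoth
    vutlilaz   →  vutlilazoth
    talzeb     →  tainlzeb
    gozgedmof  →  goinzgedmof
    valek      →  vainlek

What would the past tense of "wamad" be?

wamaet

"wamad" ends in -d. The stems ending in -d (gemmud → gemmuet, resrad → resraet, tazuwid → tazuwiet) drop the final letter and add -et.
The other patterns: stems ending in -m add -ori; stems ending in -v or -z add -oth; stems ending in -b, -f or -k insert -in- after the first vowel.
So wamad → wamaet.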